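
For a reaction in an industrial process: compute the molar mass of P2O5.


M(P2O5) = 2×30.97 + 5×16.0
= 61.94 + 80.0
= 141.94 g/mol

141.94 g/mol


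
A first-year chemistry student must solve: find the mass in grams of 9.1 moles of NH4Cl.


M(NH4Cl) = 53.49 g/mol
mass = n × M = 9.1 × 53.49 = 486.76 g

486.76 g


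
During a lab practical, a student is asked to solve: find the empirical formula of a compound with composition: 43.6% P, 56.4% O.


Assume 100 g sample. Moles of each element:
  P: 43.6/30.97 = 1.408 mol
  O: 56.4/16.0 = 3.525 mol
Divide by smallest (1.408):
  P: 1.408/1.408 = 1.0
  O: 3.525/1.408 = 2.5
Multiply all ratios by 2 to obtain whole numbers.
Empirical formula: P2O5

P2O5


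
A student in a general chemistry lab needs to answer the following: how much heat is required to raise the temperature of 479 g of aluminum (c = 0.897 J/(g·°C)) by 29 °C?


q = mcΔT = 479 × 0.897 × 29
= 12460.23 J

12460.23 J


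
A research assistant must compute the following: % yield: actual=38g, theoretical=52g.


% yield = actual/theoretical × 100
= 38/52 × 100
= 73.08%

73.08%


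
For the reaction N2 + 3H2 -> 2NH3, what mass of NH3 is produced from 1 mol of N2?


Mole ratio NH3:N2 = 2:1
n(NH3) = 1 × 2/1 = 2.000 mol
mass = 2.000 × 17.03 = 34.06 g

34.06 g


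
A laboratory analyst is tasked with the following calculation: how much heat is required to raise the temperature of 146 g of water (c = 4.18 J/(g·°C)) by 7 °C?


q = mcΔT = 146 × 4.18 × 7
= 4271.96 J

4271.96 J


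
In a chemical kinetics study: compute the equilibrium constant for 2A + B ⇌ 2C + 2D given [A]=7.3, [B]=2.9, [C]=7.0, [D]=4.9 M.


Kc = [C]^2[D]^2/([A]^2[B])
= (7.0^2 × 4.9^2)/(7.3^2 × 2.9^1)
= 1176.49/154.541
= 7.613

7.613


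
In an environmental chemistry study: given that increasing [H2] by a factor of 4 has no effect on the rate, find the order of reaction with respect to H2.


rate ∝ [H2]^n
rate ∝ [H2]^0
Order in H2: 0

0


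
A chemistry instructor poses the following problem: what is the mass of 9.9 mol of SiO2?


M(SiO2) = 60.09 g/mol
mass = n × M = 9.9 × 60.09 = 594.89 g

594.89 g


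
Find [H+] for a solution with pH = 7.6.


[H+] = 10^(-pH) = 10^(-7.6)
= 2.51×10^-8 M

2.51×10^-8 M


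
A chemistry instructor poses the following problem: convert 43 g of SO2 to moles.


M(SO2) = 64.07 g/mol
n = mass/M = 43/64.07 = 0.6711 mol

0.6711 mol


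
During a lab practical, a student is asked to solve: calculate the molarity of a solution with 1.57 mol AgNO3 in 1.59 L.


M = n/V = 1.57/1.59 = 0.987 mol/L

0.987 M


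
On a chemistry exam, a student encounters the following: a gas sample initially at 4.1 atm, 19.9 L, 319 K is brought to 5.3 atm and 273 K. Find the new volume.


P1V1/T1 = P2V2/T2
V2 = P1V1T2/(T1P2)
= 4.1×19.9×273/(319×5.3)
= 13.174 L

13.174 L


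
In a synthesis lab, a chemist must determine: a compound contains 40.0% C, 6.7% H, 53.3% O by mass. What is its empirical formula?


Assume 100 g sample. Moles of each element:
  C: 40.0/12.01 = 3.331 mol
  H: 6.7/1.008 = 6.647 mol
  O: 53.3/16.0 = 3.331 mol
Divide by smallest (3.331):
  C: 3.331/3.331 = 1.0
  H: 6.647/3.331 = 2.0
  O: 3.331/3.331 = 1.0
Empirical formula: CH2O

CH2O


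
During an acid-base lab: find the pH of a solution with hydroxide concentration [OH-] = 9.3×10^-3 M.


pOH = -log10([OH-]) = -log10(9.3×10^-3)
= 3 - log10(9.3) = 2.03
pH = 14 - pOH = 14 - 2.03 = 11.97

11.97


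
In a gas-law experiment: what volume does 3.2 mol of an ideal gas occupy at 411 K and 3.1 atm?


PV = nRT  (R = 0.08206 L·atm/(mol·K))
V = nRT/P = 3.2×0.08206×411/3.1
= 34.815 L

34.815 L


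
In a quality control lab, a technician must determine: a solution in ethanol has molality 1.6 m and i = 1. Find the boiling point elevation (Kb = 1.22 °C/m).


ΔTb = Kb × m × i
= 1.22 × 1.6 × 1
= 1.952 °C

1.952 °C


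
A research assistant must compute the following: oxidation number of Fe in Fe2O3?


2x + 3(-2) = 0, so x = +3
Oxidation number: +3

+3


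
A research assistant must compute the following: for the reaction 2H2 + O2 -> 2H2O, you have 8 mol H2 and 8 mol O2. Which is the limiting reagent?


Mole ratio available / coefficient:
  H2: 8/2 = 4.000
  O2: 8/1 = 8.000
Smaller ratio is limiting.

H2


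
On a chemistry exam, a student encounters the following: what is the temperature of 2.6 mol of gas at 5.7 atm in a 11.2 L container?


PV = nRT  (R = 0.08206 L·atm/(mol·K))
T = PV/(nR) = 5.7×11.2/(2.6×0.08206)
= 63.84/0.213356
= 299.22 K

299.22 K


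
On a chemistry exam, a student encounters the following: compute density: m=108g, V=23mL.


ρ = mass/volume
= 108/23
= 4.696 g/mL

4.696 g/mL


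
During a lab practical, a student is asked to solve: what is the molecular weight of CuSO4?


M(CuSO4) = 1×63.55 + 1×32.07 + 4×16.0
= 63.55 + 32.07 + 64.0
= 159.62 g/mol

159.62 g/mol


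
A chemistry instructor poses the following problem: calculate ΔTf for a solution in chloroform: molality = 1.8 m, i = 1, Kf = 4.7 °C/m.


ΔTf = Kf × m × i
= 4.7 × 1.8 × 1
= 8.46 °C

8.46 °C


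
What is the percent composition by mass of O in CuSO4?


M(CuSO4) = 1×63.55 + 1×32.07 + 4×16.0 = 159.62 g/mol
Mass of O = 4 × 16.0 = 64.00 g/mol
% O = 64.00/159.62 × 100 = 40.10%

40.10%


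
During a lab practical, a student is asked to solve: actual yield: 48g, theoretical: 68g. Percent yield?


% yield = actual/theoretical × 100
= 48/68 × 100
= 70.59%

70.59%


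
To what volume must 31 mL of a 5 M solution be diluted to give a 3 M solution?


C1V1 = C2V2
5 × 31 = 3 × V2
V2 = 155/3 = 51.67 mL

51.67 mL


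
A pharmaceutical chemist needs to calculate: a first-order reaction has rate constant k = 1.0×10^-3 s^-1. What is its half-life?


t½ = ln2/k = 0.693147/(1.0×10^-3 s^-1)
= 693.1 s

693.1 s


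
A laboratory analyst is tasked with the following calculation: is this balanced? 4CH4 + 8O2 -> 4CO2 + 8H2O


Equation: 4CH4 + 8O2 -> 4CO2 + 8H2O
Check atoms: C: 4=4, H: 16=16, O: 16=16
Balanced

Yes, balanced


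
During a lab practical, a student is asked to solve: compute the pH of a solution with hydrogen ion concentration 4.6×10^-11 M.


pH = -log10([H+]) = -log10(4.6×10^-11)
= 11 - log10(4.6)
= 11 - 0.66
= 10.34

10.34


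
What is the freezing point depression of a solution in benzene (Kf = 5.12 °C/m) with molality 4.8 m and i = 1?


ΔTf = Kf × m × i
= 5.12 × 4.8 × 1
= 24.576 °C

24.576 °C


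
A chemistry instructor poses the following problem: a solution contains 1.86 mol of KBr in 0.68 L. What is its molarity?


M = n/V = 1.86/0.68 = 2.735 mol/L

2.735 M


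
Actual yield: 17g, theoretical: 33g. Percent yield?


% yield = actual/theoretical × 100
= 17/33 × 100
= 51.52%

51.52%


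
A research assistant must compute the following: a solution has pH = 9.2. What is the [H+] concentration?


[H+] = 10^(-pH) = 10^(-9.2)
= 6.31×10^-10 M

6.31×10^-10 M


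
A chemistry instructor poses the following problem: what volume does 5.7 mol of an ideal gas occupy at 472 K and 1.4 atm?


PV = nRT  (R = 0.08206 L·atm/(mol·K))
V = nRT/P = 5.7×0.08206×472/1.4
= 157.696 L

157.696 L


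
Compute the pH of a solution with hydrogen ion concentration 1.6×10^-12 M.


pH = -log10([H+]) = -log10(1.6×10^-12)
= 12 - log10(1.6)
= 12 - 0.2
= 11.8

11.8


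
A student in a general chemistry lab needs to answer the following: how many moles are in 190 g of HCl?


M(HCl) = 36.46 g/mol
n = mass/M = 190/36.46 = 5.2112 mol

5.2112 mol


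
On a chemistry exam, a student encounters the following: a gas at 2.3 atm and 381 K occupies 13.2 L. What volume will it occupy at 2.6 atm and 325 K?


P1V1/T1 = P2V2/T2
V2 = P1V1T2/(T1P2)
= 2.3×13.2×325/(381×2.6)
= 9.961 L

9.961 L


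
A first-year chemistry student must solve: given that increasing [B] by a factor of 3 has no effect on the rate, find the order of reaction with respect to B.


rate ∝ [B]^n
rate ∝ [B]^0
Order in B: 0

0


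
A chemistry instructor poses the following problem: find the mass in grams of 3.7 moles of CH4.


M(CH4) = 16.04 g/mol
mass = n × M = 3.7 × 16.04 = 59.35 g

59.35 g


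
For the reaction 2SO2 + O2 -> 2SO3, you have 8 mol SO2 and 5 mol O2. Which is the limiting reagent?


Mole ratio available / coefficient:
  SO2: 8/2 = 4.000
  O2: 5/1 = 5.000
Smaller ratio is limiting.

SO2


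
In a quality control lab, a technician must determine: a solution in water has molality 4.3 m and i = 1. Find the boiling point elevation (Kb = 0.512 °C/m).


ΔTb = Kb × m × i
= 0.512 × 4.3 × 1
= 2.2016 °C

2.2016 °C


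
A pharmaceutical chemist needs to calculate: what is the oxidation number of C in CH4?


x + 4(+1) = 0, so x = -4
Oxidation number: -4

-4


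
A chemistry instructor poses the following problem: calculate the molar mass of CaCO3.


M(CaCO3) = 1×40.08 + 1×12.01 + 3×16.0
= 40.08 + 12.01 + 48.0
= 100.09 g/mol

100.09 g/mol


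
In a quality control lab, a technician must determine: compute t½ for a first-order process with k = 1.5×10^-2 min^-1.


t½ = ln2/k = 0.693147/(1.5×10^-2 min^-1)
= 46.21 min

46.21 min


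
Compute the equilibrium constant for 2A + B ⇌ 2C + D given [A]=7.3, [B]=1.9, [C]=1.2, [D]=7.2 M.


Kc = [C]^2[D]/([A]^2[B])
= (1.2^2 × 7.2^1)/(7.3^2 × 1.9^1)
= 10.368/101.251
= 0.1024

0.1024


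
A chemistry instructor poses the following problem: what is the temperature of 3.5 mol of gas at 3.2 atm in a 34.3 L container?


PV = nRT  (R = 0.08206 L·atm/(mol·K))
T = PV/(nR) = 3.2×34.3/(3.5×0.08206)
= 109.76/0.287210
= 382.16 K

382.16 K


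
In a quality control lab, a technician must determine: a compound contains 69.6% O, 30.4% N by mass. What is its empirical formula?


Assume 100 g sample. Moles of each element:
  O: 69.6/16.0 = 4.35 mol
  N: 30.4/14.01 = 2.17 mol
Divide by smallest (2.17):
  O: 4.35/2.17 = 2.0
  N: 2.17/2.17 = 1.0
Empirical formula: NO2

NO2


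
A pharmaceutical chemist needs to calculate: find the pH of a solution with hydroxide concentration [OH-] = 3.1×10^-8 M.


pOH = -log10([OH-]) = -log10(3.1×10^-8)
= 8 - log10(3.1) = 7.51
pH = 14 - pOH = 14 - 7.51 = 6.49

6.49


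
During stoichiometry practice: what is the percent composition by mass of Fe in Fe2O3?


M(Fe2O3) = 2×55.85 + 3×16.0 = 159.70 g/mol
Mass of Fe = 2 × 55.85 = 111.70 g/mol
% Fe = 111.70/159.70 × 100 = 69.94%

69.94%


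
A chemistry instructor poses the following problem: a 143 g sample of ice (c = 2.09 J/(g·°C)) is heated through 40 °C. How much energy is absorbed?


q = mcΔT = 143 × 2.09 × 40
= 11954.80 J

11954.80 J


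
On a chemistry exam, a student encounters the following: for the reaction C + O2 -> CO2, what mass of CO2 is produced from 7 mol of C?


Mole ratio CO2:C = 1:1
n(CO2) = 7 × 1/1 = 7.000 mol
mass = 7.000 × 44.01 = 308.07 g

308.07 g


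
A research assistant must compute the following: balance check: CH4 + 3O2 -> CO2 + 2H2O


Equation: CH4 + 3O2 -> CO2 + 2H2O
Check atoms: C: 1=1, H: 4=4, O: 6≠4
Not balanced

No, not balanced


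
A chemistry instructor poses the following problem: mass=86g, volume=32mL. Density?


ρ = mass/volume
= 86/32
= 2.688 g/mL

2.688 g/mL


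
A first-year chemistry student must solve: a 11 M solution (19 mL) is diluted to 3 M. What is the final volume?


C1V1 = C2V2
11 × 19 = 3 × V2
V2 = 209/3 = 69.67 mL

69.67 mL


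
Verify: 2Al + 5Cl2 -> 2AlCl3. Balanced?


Equation: 2Al + 5Cl2 -> 2AlCl3
Check atoms: Al: 2=2, Cl: 10≠6
Not balanced

No, not balanced


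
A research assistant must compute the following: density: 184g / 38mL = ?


ρ = mass/volume
= 184/38
= 4.842 g/mL

4.842 g/mL


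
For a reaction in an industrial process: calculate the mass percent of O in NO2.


M(NO2) = 1×14.01 + 2×16.0 = 46.01 g/mol
Mass of O = 2 × 16.0 = 32.00 g/mol
% O = 32.00/46.01 × 100 = 69.55%

69.55%


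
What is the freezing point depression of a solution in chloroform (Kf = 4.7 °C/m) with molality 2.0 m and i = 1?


ΔTf = Kf × m × i
= 4.7 × 2.0 × 1
= 9.4 °C

9.4 °C


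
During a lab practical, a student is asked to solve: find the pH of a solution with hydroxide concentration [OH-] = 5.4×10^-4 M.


pOH = -log10([OH-]) = -log10(5.4×10^-4)
= 4 - log10(5.4) = 3.27
pH = 14 - pOH = 14 - 3.27 = 10.73

10.73


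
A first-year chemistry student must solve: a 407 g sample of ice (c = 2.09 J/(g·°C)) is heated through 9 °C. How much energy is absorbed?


q = mcΔT = 407 × 2.09 × 9
= 7655.67 J

7655.67 J


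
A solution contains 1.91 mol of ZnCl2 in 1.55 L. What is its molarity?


M = n/V = 1.91/1.55 = 1.232 mol/L

1.232 M


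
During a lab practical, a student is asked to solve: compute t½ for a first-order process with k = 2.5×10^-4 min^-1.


t½ = ln2/k = 0.693147/(2.5×10^-4 min^-1)
= 2773 min

2773 min


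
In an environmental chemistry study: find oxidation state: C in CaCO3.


(+2) + x + 3(-2) = 0, so x = +4
Oxidation number: +4

+4


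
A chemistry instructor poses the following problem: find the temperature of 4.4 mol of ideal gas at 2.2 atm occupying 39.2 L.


PV = nRT  (R = 0.08206 L·atm/(mol·K))
T = PV/(nR) = 2.2×39.2/(4.4×0.08206)
= 86.24/0.361064
= 238.85 K

238.85 K


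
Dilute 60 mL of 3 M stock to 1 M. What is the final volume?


C1V1 = C2V2
3 × 60 = 1 × V2
V2 = 180/1 = 180.0 mL

180.0 mL


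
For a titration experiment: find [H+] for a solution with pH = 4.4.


[H+] = 10^(-pH) = 10^(-4.4)
= 3.98×10^-5 M

3.98×10^-5 M


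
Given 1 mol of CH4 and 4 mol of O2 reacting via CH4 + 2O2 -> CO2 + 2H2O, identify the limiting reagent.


Mole ratio available / coefficient:
  CH4: 1/1 = 1.000
  O2: 4/2 = 2.000
Smaller ratio is limiting.

CH4


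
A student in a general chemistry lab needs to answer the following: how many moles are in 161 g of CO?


M(CO) = 28.01 g/mol
n = mass/M = 161/28.01 = 5.7479 mol

5.7479 mol


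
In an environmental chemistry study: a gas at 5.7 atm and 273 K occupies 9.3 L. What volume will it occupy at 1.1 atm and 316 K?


P1V1/T1 = P2V2/T2
V2 = P1V1T2/(T1P2)
= 5.7×9.3×316/(273×1.1)
= 55.781 L

55.781 L


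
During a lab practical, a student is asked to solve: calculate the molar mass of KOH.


M(KOH) = 1×39.1 + 1×16.0 + 1×1.008
= 39.1 + 16.0 + 1.01
= 56.11 g/mol

56.11 g/mol


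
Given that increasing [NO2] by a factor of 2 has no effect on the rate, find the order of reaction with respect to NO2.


rate ∝ [NO2]^n
rate ∝ [NO2]^0
Order in NO2: 0

0


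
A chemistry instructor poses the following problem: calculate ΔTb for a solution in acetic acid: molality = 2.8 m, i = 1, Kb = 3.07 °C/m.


ΔTb = Kb × m × i
= 3.07 × 2.8 × 1
= 8.596 °C

8.596 °C


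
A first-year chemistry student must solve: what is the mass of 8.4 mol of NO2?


M(NO2) = 46.01 g/mol
mass = n × M = 8.4 × 46.01 = 386.48 g

386.48 g


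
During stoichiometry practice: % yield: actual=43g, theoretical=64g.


% yield = actual/theoretical × 100
= 43/64 × 100
= 67.19%

67.19%


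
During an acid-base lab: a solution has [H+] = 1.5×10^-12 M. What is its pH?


pH = -log10([H+]) = -log10(1.5×10^-12)
= 12 - log10(1.5)
= 12 - 0.18
= 11.82

11.82


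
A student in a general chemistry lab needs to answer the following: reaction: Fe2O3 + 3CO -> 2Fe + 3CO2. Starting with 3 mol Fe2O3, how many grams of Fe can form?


Mole ratio Fe:Fe2O3 = 2:1
n(Fe) = 3 × 2/1 = 6.000 mol
mass = 6.000 × 55.85 = 335.1 g

335.1 g


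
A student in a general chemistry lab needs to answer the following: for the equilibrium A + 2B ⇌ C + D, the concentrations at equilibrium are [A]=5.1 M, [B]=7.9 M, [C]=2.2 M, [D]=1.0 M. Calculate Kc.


Kc = [C][D]/([A][B]^2)
= (2.2^1 × 1.0^1)/(5.1^1 × 7.9^2)
= 2.2/318.291
= 0.006912

0.006912


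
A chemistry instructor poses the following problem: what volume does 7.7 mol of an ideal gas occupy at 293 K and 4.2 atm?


PV = nRT  (R = 0.08206 L·atm/(mol·K))
V = nRT/P = 7.7×0.08206×293/4.2
= 44.08 L

44.08 L


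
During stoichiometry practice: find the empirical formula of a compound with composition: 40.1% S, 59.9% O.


Assume 100 g sample. Moles of each element:
  S: 40.1/32.07 = 1.25 mol
  O: 59.9/16.0 = 3.744 mol
Divide by smallest (1.25):
  S: 1.25/1.25 = 1.0
  O: 3.744/1.25 = 3.0
Empirical formula: SO3

SO3


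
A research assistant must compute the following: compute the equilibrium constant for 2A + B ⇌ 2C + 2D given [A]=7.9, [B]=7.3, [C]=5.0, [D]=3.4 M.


Kc = [C]^2[D]^2/([A]^2[B])
= (5.0^2 × 3.4^2)/(7.9^2 × 7.3^1)
= 289/455.593
= 0.6343

0.6343


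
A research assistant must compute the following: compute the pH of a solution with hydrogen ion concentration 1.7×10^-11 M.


pH = -log10([H+]) = -log10(1.7×10^-11)
= 11 - log10(1.7)
= 11 - 0.23
= 10.77

10.77


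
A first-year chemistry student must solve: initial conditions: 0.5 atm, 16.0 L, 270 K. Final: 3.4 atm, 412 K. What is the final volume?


P1V1/T1 = P2V2/T2
V2 = P1V1T2/(T1P2)
= 0.5×16.0×412/(270×3.4)
= 3.59 L

3.59 L


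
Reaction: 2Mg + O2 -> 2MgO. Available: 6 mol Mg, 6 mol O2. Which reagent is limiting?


Mole ratio available / coefficient:
  Mg: 6/2 = 3.000
  O2: 6/1 = 6.000
Smaller ratio is limiting.

Mg


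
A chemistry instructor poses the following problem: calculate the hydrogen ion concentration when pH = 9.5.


[H+] = 10^(-pH) = 10^(-9.5)
= 3.16×10^-10 M

3.16×10^-10 M


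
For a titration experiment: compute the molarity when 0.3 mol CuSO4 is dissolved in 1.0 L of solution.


M = n/V = 0.3/1.0 = 0.300 mol/L

0.300 M


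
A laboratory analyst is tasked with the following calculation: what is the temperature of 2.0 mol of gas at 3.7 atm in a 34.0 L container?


PV = nRT  (R = 0.08206 L·atm/(mol·K))
T = PV/(nR) = 3.7×34.0/(2.0×0.08206)
= 125.80/0.164120
= 766.51 K

766.51 K


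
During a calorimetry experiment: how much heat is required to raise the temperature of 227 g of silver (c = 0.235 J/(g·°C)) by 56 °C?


q = mcΔT = 227 × 0.235 × 56
= 2987.32 J

2987.32 J


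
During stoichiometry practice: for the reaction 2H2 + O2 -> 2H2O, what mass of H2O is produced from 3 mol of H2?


Mole ratio H2O:H2 = 2:2
n(H2O) = 3 × 2/2 = 3.000 mol
mass = 3.000 × 18.02 = 54.06 g

54.06 g


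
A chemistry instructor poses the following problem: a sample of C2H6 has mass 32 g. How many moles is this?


M(C2H6) = 30.07 g/mol
n = mass/M = 32/30.07 = 1.0642 mol

1.0642 mol


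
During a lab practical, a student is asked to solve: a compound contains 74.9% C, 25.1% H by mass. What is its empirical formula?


Assume 100 g sample. Moles of each element:
  C: 74.9/12.01 = 6.236 mol
  H: 25.1/1.008 = 24.901 mol
Divide by smallest (6.236):
  C: 6.236/6.236 = 1.0
  H: 24.901/6.236 = 3.99
Empirical formula: CH4

CH4


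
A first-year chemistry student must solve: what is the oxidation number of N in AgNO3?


(+1) + x + 3(-2) = 0, so x = +5
Oxidation number: +5

+5


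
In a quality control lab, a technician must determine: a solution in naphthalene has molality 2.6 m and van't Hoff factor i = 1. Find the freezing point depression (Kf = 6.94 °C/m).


ΔTf = Kf × m × i
= 6.94 × 2.6 × 1
= 18.044 °C

18.044 °C


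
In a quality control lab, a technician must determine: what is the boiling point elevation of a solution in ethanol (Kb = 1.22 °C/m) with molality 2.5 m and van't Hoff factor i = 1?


ΔTb = Kb × m × i
= 1.22 × 2.5 × 1
= 3.05 °C

3.05 °C


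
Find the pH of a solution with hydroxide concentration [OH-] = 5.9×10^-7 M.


pOH = -log10([OH-]) = -log10(5.9×10^-7)
= 7 - log10(5.9) = 6.23
pH = 14 - pOH = 14 - 6.23 = 7.77

7.77


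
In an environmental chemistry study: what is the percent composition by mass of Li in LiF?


M(LiF) = 1×6.94 + 1×19.0 = 25.94 g/mol
Mass of Li = 1 × 6.94 = 6.94 g/mol
% Li = 6.94/25.94 × 100 = 26.75%

26.75%


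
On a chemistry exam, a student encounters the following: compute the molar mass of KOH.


M(KOH) = 1×39.1 + 1×16.0 + 1×1.008
= 39.1 + 16.0 + 1.01
= 56.11 g/mol

56.11 g/mol


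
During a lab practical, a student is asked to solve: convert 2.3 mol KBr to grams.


M(KBr) = 119.0 g/mol
mass = n × M = 2.3 × 119.0 = 273.70 g

273.70 g


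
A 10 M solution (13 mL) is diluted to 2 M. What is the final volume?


C1V1 = C2V2
10 × 13 = 2 × V2
V2 = 130/2 = 65.0 mL

65.0 mL


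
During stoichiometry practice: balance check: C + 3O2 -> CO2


Equation: C + 3O2 -> CO2
Check atoms: C: 1=1, O: 6≠2
Not balanced

No, not balanced


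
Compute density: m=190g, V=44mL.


ρ = mass/volume
= 190/44
= 4.318 g/mL

4.318 g/mL


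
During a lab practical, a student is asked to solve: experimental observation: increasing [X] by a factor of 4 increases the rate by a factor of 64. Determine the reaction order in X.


rate ∝ [X]^n
4^n = 64 → n = 3
Order in X: 3

3


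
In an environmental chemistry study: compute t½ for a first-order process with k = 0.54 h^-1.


t½ = ln2/k = 0.693147/(0.54 h^-1)
= 1.284 h

1.284 h


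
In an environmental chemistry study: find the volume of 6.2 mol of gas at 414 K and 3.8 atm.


PV = nRT  (R = 0.08206 L·atm/(mol·K))
V = nRT/P = 6.2×0.08206×414/3.8
= 55.429 L

55.429 L


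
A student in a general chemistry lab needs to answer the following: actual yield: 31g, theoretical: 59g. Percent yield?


% yield = actual/theoretical × 100
= 31/59 × 100
= 52.54%

52.54%


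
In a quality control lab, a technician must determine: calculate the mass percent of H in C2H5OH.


M(C2H5OH) = 2×12.01 + 6×1.008 + 1×16.0 = 46.068 g/mol
Mass of H = 6 × 1.008 = 6.048 g/mol
% H = 6.048/46.068 × 100 = 13.13%

13.13%


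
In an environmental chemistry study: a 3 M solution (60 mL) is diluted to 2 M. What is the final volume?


C1V1 = C2V2
3 × 60 = 2 × V2
V2 = 180/2 = 90.0 mL

90.0 mL


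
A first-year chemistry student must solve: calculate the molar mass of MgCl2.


M(MgCl2) = 1×24.31 + 2×35.45
= 24.31 + 70.9
= 95.21 g/mol

95.21 g/mol


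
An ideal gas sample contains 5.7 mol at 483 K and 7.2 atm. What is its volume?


PV = nRT  (R = 0.08206 L·atm/(mol·K))
V = nRT/P = 5.7×0.08206×483/7.2
= 31.378 L

31.378 L


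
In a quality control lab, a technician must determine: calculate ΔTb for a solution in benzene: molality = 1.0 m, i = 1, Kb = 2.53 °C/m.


ΔTb = Kb × m × i
= 2.53 × 1.0 × 1
= 2.53 °C

2.53 °C


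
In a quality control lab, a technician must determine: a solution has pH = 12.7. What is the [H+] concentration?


[H+] = 10^(-pH) = 10^(-12.7)
= 2.0×10^-13 M

2.0×10^-13 M


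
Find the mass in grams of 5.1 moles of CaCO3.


M(CaCO3) = 100.09 g/mol
mass = n × M = 5.1 × 100.09 = 510.46 g

510.46 g


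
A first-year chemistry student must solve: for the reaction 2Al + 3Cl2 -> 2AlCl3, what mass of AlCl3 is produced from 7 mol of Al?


Mole ratio AlCl3:Al = 2:2
n(AlCl3) = 7 × 2/2 = 7.000 mol
mass = 7.000 × 133.33 = 933.31 g

933.31 g


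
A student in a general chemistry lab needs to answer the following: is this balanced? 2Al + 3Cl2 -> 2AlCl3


Equation: 2Al + 3Cl2 -> 2AlCl3
Check atoms: Al: 2=2, Cl: 6=6
Balanced

Yes, balanced


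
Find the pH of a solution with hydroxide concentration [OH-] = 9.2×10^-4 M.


pOH = -log10([OH-]) = -log10(9.2×10^-4)
= 4 - log10(9.2) = 3.04
pH = 14 - pOH = 14 - 3.04 = 10.96

10.96


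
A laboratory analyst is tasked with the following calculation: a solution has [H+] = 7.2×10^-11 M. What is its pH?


pH = -log10([H+]) = -log10(7.2×10^-11)
= 11 - log10(7.2)
= 11 - 0.86
= 10.14

10.14


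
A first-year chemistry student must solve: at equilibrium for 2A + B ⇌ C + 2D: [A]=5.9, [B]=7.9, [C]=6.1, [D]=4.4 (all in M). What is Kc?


Kc = [C][D]^2/([A]^2[B])
= (6.1^1 × 4.4^2)/(5.9^2 × 7.9^1)
= 118.096/274.999
= 0.4294

0.4294


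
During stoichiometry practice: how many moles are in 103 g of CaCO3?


M(CaCO3) = 100.09 g/mol
n = mass/M = 103/100.09 = 1.0291 mol

1.0291 mol


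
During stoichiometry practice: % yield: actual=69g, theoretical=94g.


% yield = actual/theoretical × 100
= 69/94 × 100
= 73.4%

73.4%


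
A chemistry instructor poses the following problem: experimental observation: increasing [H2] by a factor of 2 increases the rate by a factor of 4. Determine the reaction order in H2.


rate ∝ [H2]^n
2^n = 4 → n = 2
Order in H2: 2

2


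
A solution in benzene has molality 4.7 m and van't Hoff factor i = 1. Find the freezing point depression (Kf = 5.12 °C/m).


ΔTf = Kf × m × i
= 5.12 × 4.7 × 1
= 24.064 °C

24.064 °C


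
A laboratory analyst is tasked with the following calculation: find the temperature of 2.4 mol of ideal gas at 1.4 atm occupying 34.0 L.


PV = nRT  (R = 0.08206 L·atm/(mol·K))
T = PV/(nR) = 1.4×34.0/(2.4×0.08206)
= 47.60/0.196944
= 241.69 K

241.69 K


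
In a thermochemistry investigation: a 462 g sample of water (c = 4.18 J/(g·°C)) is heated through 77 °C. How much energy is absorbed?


q = mcΔT = 462 × 4.18 × 77
= 148699.32 J

148699.32 J


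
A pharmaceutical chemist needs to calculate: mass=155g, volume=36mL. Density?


ρ = mass/volume
= 155/36
= 4.306 g/mL

4.306 g/mL


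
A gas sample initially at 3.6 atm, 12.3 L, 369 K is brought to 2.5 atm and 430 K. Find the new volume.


P1V1/T1 = P2V2/T2
V2 = P1V1T2/(T1P2)
= 3.6×12.3×430/(369×2.5)
= 20.64 L

20.64 L


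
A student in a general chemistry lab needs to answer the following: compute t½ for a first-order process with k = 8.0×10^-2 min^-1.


t½ = ln2/k = 0.693147/(8.0×10^-2 min^-1)
= 8.664 min

8.664 min


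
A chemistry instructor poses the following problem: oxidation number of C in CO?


x + (-2) = 0, so x = +2
Oxidation number: +2

+2


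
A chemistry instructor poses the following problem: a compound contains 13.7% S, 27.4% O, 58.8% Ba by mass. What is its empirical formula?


Assume 100 g sample. Moles of each element:
  S: 13.7/32.07 = 0.427 mol
  O: 27.4/16.0 = 1.712 mol
  Ba: 58.8/137.33 = 0.428 mol
Divide by smallest (0.427):
  S: 0.427/0.427 = 1.0
  O: 1.712/0.427 = 4.01
  Ba: 0.428/0.427 = 1.0
Empirical formula: BaSO4

BaSO4


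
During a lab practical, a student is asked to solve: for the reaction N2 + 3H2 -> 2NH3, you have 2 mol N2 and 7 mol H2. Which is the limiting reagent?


Mole ratio available / coefficient:
  N2: 2/1 = 2.000
  H2: 7/3 = 2.333
Smaller ratio is limiting.

N2


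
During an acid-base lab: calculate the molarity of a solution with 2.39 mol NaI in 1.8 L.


M = n/V = 2.39/1.8 = 1.328 mol/L

1.328 M


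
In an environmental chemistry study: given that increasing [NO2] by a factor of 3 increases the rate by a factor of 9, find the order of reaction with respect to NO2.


rate ∝ [NO2]^n
3^n = 9 → n = 2
Order in NO2: 2

2


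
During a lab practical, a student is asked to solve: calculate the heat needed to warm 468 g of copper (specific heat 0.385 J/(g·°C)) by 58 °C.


q = mcΔT = 468 × 0.385 × 58
= 10450.44 J

10450.44 J


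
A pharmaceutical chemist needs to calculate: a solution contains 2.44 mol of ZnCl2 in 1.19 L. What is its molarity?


M = n/V = 2.44/1.19 = 2.050 mol/L

2.050 M


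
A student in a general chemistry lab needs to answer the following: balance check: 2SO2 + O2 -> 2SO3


Equation: 2SO2 + O2 -> 2SO3
Check atoms: O: 6=6, S: 2=2
Balanced

Yes, balanced


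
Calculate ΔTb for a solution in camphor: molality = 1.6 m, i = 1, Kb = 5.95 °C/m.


ΔTb = Kb × m × i
= 5.95 × 1.6 × 1
= 9.52 °C

9.52 °C


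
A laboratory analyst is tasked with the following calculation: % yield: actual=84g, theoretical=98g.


% yield = actual/theoretical × 100
= 84/98 × 100
= 85.71%

85.71%


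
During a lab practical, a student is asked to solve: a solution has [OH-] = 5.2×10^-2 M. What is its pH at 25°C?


pOH = -log10([OH-]) = -log10(5.2×10^-2)
= 2 - log10(5.2) = 1.28
pH = 14 - pOH = 14 - 1.28 = 12.72

12.72


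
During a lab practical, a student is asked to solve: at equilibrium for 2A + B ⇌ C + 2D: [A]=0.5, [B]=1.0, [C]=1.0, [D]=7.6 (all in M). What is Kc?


Kc = [C][D]^2/([A]^2[B])
= (1.0^1 × 7.6^2)/(0.5^2 × 1.0^1)
= 57.76/0.25
= 231.0

231.0


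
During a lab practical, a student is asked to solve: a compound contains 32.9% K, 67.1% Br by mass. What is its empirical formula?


Assume 100 g sample. Moles of each element:
  K: 32.9/39.1 = 0.841 mol
  Br: 67.1/79.9 = 0.84 mol
Divide by smallest (0.84):
  K: 0.841/0.84 = 1.0
  Br: 0.84/0.84 = 1.0
Empirical formula: KBr

KBr


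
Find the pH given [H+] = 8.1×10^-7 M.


pH = -log10([H+]) = -log10(8.1×10^-7)
= 7 - log10(8.1)
= 7 - 0.91
= 6.09

6.09


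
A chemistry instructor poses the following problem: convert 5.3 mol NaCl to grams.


M(NaCl) = 58.44 g/mol
mass = n × M = 5.3 × 58.44 = 309.73 g

309.73 g


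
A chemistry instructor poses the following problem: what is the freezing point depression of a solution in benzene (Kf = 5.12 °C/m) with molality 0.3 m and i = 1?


ΔTf = Kf × m × i
= 5.12 × 0.3 × 1
= 1.536 °C

1.536 °C


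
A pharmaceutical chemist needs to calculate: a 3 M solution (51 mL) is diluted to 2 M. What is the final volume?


C1V1 = C2V2
3 × 51 = 2 × V2
V2 = 153/2 = 76.5 mL

76.5 mL


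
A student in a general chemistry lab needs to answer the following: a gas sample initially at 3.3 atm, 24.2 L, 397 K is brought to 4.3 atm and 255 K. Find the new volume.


P1V1/T1 = P2V2/T2
V2 = P1V1T2/(T1P2)
= 3.3×24.2×255/(397×4.3)
= 11.929 L

11.929 L


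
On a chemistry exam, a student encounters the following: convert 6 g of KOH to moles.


M(KOH) = 56.11 g/mol
n = mass/M = 6/56.11 = 0.1069 mol

0.1069 mol


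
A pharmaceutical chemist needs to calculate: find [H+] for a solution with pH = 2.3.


[H+] = 10^(-pH) = 10^(-2.3)
= 5.01×10^-3 M

5.01×10^-3 M


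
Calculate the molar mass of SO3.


M(SO3) = 1×32.07 + 3×16.0
= 32.07 + 48.0
= 80.07 g/mol

80.07 g/mol


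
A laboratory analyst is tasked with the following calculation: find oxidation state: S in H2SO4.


2(+1) + x + 4(-2) = 0, so x = +6
Oxidation number: +6

+6


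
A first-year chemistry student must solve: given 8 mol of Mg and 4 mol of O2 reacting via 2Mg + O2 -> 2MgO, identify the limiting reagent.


Mole ratio available / coefficient:
  Mg: 8/2 = 4.000
  O2: 4/1 = 4.000
Smaller ratio is limiting.

neither (stoichiometric); Mg and O2 are fully consumed


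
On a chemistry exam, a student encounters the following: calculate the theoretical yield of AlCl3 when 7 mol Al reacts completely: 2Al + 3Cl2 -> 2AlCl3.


Mole ratio AlCl3:Al = 2:2
n(AlCl3) = 7 × 2/2 = 7.000 mol
mass = 7.000 × 133.33 = 933.31 g

933.31 g


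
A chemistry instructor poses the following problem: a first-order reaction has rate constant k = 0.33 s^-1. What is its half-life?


t½ = ln2/k = 0.693147/(0.33 s^-1)
= 2.100 s

2.100 s


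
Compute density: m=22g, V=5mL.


ρ = mass/volume
= 22/5
= 4.4 g/mL

4.4 g/mL


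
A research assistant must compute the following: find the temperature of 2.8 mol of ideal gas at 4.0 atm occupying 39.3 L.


PV = nRT  (R = 0.08206 L·atm/(mol·K))
T = PV/(nR) = 4.0×39.3/(2.8×0.08206)
= 157.20/0.229768
= 684.17 K

684.17 K


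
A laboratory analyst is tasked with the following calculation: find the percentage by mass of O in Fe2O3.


M(Fe2O3) = 2×55.85 + 3×16.0 = 159.70 g/mol
Mass of O = 3 × 16.0 = 48.00 g/mol
% O = 48.00/159.70 × 100 = 30.06%

30.06%


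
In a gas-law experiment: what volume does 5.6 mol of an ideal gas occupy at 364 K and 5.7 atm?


PV = nRT  (R = 0.08206 L·atm/(mol·K))
V = nRT/P = 5.6×0.08206×364/5.7
= 29.346 L

29.346 L


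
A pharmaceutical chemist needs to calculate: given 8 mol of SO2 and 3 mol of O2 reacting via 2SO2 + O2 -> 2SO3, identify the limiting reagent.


Mole ratio available / coefficient:
  SO2: 8/2 = 4.000
  O2: 3/1 = 3.000
Smaller ratio is limiting.

O2


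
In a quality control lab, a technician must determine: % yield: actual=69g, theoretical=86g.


% yield = actual/theoretical × 100
= 69/86 × 100
= 80.23%

80.23%


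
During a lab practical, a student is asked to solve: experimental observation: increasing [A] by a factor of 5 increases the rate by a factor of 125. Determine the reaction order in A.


rate ∝ [A]^n
5^n = 125 → n = 3
Order in A: 3

3


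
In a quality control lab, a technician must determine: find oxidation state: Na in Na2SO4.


Group 1 metal: +1
Oxidation number: +1

+1


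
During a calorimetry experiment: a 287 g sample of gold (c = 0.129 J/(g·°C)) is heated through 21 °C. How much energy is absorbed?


q = mcΔT = 287 × 0.129 × 21
= 777.48 J

777.48 J


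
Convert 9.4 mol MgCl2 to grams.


M(MgCl2) = 95.21 g/mol
mass = n × M = 9.4 × 95.21 = 894.97 g

894.97 g


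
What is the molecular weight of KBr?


M(KBr) = 1×39.1 + 1×79.9
= 39.1 + 79.9
= 119.0 g/mol

119.0 g/mol


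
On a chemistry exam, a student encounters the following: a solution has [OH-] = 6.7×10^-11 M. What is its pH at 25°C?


pOH = -log10([OH-]) = -log10(6.7×10^-11)
= 11 - log10(6.7) = 10.17
pH = 14 - pOH = 14 - 10.17 = 3.83

3.83


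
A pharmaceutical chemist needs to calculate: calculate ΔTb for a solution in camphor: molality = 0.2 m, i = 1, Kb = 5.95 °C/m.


ΔTb = Kb × m × i
= 5.95 × 0.2 × 1
= 1.19 °C

1.19 °C


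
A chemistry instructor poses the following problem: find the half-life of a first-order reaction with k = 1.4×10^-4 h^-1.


t½ = ln2/k = 0.693147/(1.4×10^-4 h^-1)
= 4951 h

4951 h


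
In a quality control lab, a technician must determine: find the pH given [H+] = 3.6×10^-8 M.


pH = -log10([H+]) = -log10(3.6×10^-8)
= 8 - log10(3.6)
= 8 - 0.56
= 7.44

7.44


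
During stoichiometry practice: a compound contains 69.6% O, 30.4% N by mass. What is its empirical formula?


Assume 100 g sample. Moles of each element:
  O: 69.6/16.0 = 4.35 mol
  N: 30.4/14.01 = 2.17 mol
Divide by smallest (2.17):
  O: 4.35/2.17 = 2.0
  N: 2.17/2.17 = 1.0
Empirical formula: NO2

NO2


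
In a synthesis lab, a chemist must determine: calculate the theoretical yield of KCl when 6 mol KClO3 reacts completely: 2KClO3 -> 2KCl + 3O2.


Mole ratio KCl:KClO3 = 2:2
n(KCl) = 6 × 2/2 = 6.000 mol
mass = 6.000 × 74.55 = 447.3 g

447.3 g


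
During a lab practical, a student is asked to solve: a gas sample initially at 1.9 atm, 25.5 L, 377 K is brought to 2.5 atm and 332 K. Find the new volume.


P1V1/T1 = P2V2/T2
V2 = P1V1T2/(T1P2)
= 1.9×25.5×332/(377×2.5)
= 17.067 L

17.067 L


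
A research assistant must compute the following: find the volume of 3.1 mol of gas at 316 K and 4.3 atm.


PV = nRT  (R = 0.08206 L·atm/(mol·K))
V = nRT/P = 3.1×0.08206×316/4.3
= 18.694 L

18.694 L


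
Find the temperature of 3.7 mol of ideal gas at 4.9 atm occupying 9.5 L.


PV = nRT  (R = 0.08206 L·atm/(mol·K))
T = PV/(nR) = 4.9×9.5/(3.7×0.08206)
= 46.55/0.303622
= 153.32 K

153.32 K


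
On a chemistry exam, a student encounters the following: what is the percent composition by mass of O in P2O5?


M(P2O5) = 2×30.97 + 5×16.0 = 141.94 g/mol
Mass of O = 5 × 16.0 = 80.00 g/mol
% O = 80.00/141.94 × 100 = 56.36%

56.36%


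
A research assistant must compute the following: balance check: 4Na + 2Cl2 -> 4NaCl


Equation: 4Na + 2Cl2 -> 4NaCl
Check atoms: Cl: 4=4, Na: 4=4
Balanced

Yes, balanced


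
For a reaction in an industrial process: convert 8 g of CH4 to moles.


M(CH4) = 16.04 g/mol
n = mass/M = 8/16.04 = 0.4988 mol

0.4988 mol


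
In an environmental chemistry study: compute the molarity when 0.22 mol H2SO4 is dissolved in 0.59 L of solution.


M = n/V = 0.22/0.59 = 0.373 mol/L

0.373 M


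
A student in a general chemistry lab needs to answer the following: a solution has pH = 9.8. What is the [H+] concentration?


[H+] = 10^(-pH) = 10^(-9.8)
= 1.58×10^-10 M

1.58×10^-10 M


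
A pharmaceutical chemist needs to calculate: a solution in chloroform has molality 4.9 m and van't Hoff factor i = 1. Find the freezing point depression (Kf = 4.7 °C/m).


ΔTf = Kf × m × i
= 4.7 × 4.9 × 1
= 23.03 °C

23.03 °C


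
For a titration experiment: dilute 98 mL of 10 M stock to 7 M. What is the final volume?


C1V1 = C2V2
10 × 98 = 7 × V2
V2 = 980/7 = 140.0 mL

140.0 mL


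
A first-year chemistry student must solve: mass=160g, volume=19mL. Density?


ρ = mass/volume
= 160/19
= 8.421 g/mL

8.421 g/mL


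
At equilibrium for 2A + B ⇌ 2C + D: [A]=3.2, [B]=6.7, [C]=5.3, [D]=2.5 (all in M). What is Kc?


Kc = [C]^2[D]/([A]^2[B])
= (5.3^2 × 2.5^1)/(3.2^2 × 6.7^1)
= 70.225/68.608
= 1.024

1.024


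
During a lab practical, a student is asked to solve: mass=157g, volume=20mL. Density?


ρ = mass/volume
= 157/20
= 7.85 g/mL

7.85 g/mL


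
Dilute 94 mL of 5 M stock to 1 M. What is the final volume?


C1V1 = C2V2
5 × 94 = 1 × V2
V2 = 470/1 = 470.0 mL

470.0 mL


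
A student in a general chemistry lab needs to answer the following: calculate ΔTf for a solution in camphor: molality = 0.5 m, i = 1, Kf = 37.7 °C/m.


ΔTf = Kf × m × i
= 37.7 × 0.5 × 1
= 18.85 °C

18.85 °C


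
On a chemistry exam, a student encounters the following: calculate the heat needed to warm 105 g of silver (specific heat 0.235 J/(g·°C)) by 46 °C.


q = mcΔT = 105 × 0.235 × 46
= 1135.05 J

1135.05 J


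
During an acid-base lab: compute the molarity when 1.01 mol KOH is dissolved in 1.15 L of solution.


M = n/V = 1.01/1.15 = 0.878 mol/L

0.878 M


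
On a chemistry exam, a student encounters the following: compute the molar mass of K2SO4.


M(K2SO4) = 2×39.1 + 1×32.07 + 4×16.0
= 78.2 + 32.07 + 64.0
= 174.27 g/mol

174.27 g/mol


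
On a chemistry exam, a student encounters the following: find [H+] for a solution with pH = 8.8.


[H+] = 10^(-pH) = 10^(-8.8)
= 1.58×10^-9 M

1.58×10^-9 M


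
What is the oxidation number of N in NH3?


x + 3(+1) = 0, so x = -3
Oxidation number: -3

-3


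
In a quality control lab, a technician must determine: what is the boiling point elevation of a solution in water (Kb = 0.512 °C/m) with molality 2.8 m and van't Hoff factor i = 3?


ΔTb = Kb × m × i
= 0.512 × 2.8 × 3
= 4.3008 °C

4.3008 °C


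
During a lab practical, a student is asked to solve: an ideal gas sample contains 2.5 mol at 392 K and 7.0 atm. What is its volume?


PV = nRT  (R = 0.08206 L·atm/(mol·K))
V = nRT/P = 2.5×0.08206×392/7.0
= 11.488 L

11.488 L


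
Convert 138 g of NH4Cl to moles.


M(NH4Cl) = 53.49 g/mol
n = mass/M = 138/53.49 = 2.5799 mol

2.5799 mol


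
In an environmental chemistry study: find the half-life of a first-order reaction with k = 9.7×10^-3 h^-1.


t½ = ln2/k = 0.693147/(9.7×10^-3 h^-1)
= 71.46 h

71.46 h


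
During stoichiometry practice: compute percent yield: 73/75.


% yield = actual/theoretical × 100
= 73/75 × 100
= 97.33%

97.33%


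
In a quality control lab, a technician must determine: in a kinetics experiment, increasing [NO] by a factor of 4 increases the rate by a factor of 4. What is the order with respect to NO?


rate ∝ [NO]^n
4^n = 4 → n = 1
Order in NO: 1

1


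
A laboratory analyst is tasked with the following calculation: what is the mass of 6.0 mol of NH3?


M(NH3) = 17.03 g/mol
mass = n × M = 6.0 × 17.03 = 102.18 g

102.18 g
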